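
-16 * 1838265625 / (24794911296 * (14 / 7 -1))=-1838265625 / 1549681956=-1.19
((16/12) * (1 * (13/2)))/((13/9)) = 6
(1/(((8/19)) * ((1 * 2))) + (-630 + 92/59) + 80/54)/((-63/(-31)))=-494439739/1605744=-307.92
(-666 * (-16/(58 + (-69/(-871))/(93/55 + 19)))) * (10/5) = 21124411776/57493279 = 367.42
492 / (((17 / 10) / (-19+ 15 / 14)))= -617460 / 119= -5188.74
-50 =-50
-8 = -8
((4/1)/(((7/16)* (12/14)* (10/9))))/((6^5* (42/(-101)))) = -0.00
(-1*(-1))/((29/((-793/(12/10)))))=-3965/174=-22.79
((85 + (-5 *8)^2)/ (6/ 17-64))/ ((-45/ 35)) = 200515/ 9738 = 20.59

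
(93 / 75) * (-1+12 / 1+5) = 496 / 25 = 19.84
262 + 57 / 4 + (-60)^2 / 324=10345 / 36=287.36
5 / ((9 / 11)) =55 / 9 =6.11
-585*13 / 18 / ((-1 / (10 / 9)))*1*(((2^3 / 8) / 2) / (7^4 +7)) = 4225 / 43344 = 0.10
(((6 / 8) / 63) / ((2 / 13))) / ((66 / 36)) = 13 / 308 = 0.04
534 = 534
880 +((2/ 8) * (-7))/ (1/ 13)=3429/ 4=857.25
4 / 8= 1 / 2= 0.50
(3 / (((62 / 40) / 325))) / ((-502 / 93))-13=-32513 / 251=-129.53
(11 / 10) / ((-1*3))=-11 / 30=-0.37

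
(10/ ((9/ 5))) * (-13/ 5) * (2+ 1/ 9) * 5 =-152.47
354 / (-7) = -354 / 7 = -50.57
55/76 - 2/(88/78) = -877/836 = -1.05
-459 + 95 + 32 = -332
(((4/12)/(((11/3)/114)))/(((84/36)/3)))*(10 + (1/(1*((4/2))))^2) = 21033/154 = 136.58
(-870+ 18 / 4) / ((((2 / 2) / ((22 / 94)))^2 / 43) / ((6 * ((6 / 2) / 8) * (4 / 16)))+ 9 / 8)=-324230148 / 704195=-460.43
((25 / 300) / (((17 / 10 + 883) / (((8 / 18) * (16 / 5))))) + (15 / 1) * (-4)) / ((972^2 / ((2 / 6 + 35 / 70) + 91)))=-0.01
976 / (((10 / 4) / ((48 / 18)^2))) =124928 / 45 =2776.18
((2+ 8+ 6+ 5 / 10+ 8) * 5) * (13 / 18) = 3185 / 36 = 88.47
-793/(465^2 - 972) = -793/215253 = -0.00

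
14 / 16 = 7 / 8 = 0.88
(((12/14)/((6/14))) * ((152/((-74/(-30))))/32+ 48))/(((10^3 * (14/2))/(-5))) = -7389/103600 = -0.07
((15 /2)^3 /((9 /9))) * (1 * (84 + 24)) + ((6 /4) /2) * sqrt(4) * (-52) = 45484.50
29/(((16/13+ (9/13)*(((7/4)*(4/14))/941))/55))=3001790/2317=1295.55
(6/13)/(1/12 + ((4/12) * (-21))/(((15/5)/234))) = -72/85163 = -0.00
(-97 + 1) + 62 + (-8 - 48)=-90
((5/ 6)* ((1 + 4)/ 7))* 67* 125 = 209375/ 42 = 4985.12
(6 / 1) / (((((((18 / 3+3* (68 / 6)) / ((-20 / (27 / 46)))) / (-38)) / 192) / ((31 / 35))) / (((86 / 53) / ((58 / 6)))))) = 298250752 / 53795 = 5544.21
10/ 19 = 0.53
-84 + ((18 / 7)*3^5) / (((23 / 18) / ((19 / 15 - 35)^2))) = 97368036 / 175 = 556388.78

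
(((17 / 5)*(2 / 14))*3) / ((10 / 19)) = 969 / 350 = 2.77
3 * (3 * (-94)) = -846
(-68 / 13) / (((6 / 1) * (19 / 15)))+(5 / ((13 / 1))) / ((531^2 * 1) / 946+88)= -61995660 / 90206623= -0.69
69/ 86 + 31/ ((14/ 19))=12905/ 301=42.87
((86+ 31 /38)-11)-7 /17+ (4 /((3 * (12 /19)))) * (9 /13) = 645517 /8398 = 76.87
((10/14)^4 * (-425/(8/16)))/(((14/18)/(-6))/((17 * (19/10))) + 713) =-0.31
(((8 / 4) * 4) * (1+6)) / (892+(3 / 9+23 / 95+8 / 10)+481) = 15960 / 391697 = 0.04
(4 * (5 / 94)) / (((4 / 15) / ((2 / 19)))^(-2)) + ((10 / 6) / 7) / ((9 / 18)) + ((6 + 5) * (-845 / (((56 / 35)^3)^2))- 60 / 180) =-2144340984211 / 3881041920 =-552.52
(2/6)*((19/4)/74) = 19/888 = 0.02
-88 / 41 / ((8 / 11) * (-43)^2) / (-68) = 121 / 5155012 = 0.00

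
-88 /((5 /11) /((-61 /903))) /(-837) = -59048 /3779055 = -0.02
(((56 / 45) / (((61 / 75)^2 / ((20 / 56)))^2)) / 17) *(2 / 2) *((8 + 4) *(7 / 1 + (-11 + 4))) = 0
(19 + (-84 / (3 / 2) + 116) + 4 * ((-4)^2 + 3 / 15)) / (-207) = -719 / 1035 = -0.69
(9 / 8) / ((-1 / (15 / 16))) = -135 / 128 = -1.05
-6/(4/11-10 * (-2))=-33/112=-0.29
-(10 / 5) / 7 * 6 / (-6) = 2 / 7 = 0.29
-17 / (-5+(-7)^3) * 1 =17 / 348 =0.05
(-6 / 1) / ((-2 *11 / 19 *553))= 57 / 6083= 0.01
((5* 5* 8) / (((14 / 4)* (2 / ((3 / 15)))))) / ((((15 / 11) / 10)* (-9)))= -880 / 189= -4.66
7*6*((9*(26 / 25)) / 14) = 28.08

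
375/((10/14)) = 525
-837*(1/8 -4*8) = 213435/8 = 26679.38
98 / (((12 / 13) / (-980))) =-312130 / 3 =-104043.33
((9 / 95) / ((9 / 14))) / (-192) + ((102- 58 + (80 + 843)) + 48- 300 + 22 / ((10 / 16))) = 6841817 / 9120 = 750.20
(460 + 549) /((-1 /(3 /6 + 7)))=-15135 /2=-7567.50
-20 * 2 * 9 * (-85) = 30600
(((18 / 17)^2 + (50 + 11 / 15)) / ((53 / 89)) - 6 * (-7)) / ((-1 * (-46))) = 29655931 / 10568730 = 2.81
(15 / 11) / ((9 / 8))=1.21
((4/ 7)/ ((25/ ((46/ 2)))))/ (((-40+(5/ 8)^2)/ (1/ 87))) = -5888/ 38595375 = -0.00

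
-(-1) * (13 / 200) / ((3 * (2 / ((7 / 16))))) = 91 / 19200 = 0.00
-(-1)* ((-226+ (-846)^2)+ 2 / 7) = 5008432 / 7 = 715490.29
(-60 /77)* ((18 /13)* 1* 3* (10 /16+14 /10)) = -6561 /1001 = -6.55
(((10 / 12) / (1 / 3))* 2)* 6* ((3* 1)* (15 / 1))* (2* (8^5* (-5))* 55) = -24330240000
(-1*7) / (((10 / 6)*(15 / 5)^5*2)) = -7 / 810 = -0.01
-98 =-98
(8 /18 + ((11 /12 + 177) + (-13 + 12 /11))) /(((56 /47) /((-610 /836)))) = -944891525 /9269568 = -101.93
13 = 13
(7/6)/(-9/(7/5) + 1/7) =-49/264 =-0.19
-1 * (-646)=646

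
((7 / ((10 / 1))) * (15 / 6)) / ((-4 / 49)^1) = -343 / 16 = -21.44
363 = 363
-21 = -21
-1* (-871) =871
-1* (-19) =19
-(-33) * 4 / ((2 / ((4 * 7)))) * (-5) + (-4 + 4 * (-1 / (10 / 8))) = -9247.20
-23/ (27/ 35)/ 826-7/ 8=-11611/ 12744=-0.91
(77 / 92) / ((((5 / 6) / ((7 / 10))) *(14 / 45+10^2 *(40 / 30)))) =0.01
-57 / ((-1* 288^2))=19 / 27648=0.00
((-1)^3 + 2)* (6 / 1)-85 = -79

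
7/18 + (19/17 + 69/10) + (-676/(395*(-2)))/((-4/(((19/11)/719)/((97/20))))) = 389756562647/46364100255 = 8.41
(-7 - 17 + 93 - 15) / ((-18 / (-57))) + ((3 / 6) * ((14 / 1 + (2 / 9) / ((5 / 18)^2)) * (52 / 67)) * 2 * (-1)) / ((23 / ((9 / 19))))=124970229 / 731975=170.73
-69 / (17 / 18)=-1242 / 17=-73.06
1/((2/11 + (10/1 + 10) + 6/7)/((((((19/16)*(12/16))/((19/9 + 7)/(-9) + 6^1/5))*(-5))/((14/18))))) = -1485/1024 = -1.45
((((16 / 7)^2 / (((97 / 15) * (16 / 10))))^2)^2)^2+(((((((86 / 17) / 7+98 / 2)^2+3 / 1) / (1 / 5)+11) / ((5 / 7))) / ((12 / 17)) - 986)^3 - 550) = 3625266669909558327381330896375378546230772590229017 / 276403176425810060240618105480633688000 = 13115864719024.40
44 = 44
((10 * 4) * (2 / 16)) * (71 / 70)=71 / 14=5.07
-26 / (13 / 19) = -38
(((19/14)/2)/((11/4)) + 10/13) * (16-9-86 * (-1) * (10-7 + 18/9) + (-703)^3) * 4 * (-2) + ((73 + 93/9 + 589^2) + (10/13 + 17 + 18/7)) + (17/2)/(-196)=474940295137603/168168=2824201364.93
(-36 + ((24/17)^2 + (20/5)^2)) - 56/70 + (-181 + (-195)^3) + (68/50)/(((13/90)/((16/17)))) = -139292013784/18785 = -7415065.95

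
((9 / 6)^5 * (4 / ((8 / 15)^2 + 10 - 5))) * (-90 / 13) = -2460375 / 61828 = -39.79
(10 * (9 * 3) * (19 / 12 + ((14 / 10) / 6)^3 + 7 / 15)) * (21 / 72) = 389851 / 2400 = 162.44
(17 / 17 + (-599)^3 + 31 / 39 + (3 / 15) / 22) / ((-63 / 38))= 17518275689449 / 135135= 129635369.74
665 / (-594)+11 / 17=-4771 / 10098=-0.47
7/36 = 0.19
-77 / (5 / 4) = -308 / 5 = -61.60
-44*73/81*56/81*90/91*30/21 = -2569600/66339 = -38.73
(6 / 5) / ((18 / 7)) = 7 / 15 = 0.47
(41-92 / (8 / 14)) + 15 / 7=-825 / 7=-117.86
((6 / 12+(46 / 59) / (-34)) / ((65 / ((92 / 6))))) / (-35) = -7337 / 2281825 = -0.00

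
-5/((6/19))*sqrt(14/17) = -95*sqrt(238)/102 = -14.37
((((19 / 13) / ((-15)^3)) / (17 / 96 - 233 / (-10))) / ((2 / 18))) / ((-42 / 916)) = 278464 / 76910925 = 0.00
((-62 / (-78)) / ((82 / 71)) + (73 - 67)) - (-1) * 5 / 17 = 6.98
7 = 7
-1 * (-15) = 15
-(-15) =15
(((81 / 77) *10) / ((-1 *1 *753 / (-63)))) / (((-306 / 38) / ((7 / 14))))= -2565 / 46937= -0.05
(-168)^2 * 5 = 141120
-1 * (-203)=203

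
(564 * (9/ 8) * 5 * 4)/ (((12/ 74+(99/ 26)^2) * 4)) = 26450190/ 122231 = 216.40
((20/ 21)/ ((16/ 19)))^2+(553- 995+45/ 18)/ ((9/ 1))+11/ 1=-257927/ 7056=-36.55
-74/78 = -37/39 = -0.95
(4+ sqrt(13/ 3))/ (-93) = -0.07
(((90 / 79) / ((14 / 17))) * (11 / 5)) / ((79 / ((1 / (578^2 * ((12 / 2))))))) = 33 / 1717073848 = 0.00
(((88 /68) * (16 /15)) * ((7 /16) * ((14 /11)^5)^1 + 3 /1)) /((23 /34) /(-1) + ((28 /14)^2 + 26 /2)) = 45980864 /121886325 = 0.38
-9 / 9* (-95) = 95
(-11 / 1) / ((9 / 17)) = -187 / 9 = -20.78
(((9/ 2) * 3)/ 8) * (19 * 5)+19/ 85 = 218329/ 1360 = 160.54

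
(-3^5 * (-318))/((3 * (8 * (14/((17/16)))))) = 218943/896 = 244.36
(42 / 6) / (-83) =-0.08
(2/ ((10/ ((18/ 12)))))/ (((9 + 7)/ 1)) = 3/ 160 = 0.02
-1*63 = -63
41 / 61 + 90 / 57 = 2609 / 1159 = 2.25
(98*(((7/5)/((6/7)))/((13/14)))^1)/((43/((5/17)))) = 33614/28509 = 1.18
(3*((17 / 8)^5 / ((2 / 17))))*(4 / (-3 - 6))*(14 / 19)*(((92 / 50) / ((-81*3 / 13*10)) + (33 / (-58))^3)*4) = 194294735078346329 / 691839055872000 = 280.84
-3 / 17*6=-18 / 17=-1.06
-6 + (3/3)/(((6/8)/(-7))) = -46/3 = -15.33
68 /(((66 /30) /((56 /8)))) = 2380 /11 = 216.36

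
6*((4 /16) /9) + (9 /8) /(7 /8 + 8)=125 /426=0.29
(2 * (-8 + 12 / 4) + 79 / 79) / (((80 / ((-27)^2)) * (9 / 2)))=-729 / 40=-18.22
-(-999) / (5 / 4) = 3996 / 5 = 799.20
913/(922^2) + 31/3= 26355343/2550252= 10.33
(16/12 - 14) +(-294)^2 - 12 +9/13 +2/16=26960591/312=86412.15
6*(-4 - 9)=-78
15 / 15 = 1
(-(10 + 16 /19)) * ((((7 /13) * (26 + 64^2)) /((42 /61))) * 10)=-86328420 /247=-349507.77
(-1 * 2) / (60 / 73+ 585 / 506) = -73876 / 73065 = -1.01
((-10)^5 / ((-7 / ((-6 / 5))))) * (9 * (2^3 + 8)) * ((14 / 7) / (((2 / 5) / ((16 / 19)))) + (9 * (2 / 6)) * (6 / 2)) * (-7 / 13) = 4337280000 / 247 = 17559838.06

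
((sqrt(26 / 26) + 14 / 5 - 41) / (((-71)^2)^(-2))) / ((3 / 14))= -22057339108 / 5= -4411467821.60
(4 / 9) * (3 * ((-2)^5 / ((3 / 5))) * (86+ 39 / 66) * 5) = -1016000 / 33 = -30787.88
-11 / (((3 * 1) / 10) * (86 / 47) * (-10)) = 517 / 258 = 2.00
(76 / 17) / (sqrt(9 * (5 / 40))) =152 * sqrt(2) / 51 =4.21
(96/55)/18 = 16/165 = 0.10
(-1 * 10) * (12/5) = -24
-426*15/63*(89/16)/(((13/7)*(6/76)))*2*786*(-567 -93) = 51902370300/13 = 3992490023.08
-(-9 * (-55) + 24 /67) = -33189 /67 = -495.36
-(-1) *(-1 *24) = -24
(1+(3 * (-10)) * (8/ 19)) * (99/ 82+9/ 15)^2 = -6386679/ 168100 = -37.99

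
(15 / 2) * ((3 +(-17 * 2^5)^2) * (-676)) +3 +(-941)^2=-1499525246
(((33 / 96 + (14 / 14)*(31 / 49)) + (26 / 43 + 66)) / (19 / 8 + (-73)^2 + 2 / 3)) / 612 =4556585 / 220018637328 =0.00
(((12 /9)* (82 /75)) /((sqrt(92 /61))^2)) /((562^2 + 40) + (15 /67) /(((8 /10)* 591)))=264085592 /86305605490575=0.00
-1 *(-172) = 172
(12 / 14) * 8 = 48 / 7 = 6.86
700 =700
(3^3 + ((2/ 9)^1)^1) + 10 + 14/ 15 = 1717/ 45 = 38.16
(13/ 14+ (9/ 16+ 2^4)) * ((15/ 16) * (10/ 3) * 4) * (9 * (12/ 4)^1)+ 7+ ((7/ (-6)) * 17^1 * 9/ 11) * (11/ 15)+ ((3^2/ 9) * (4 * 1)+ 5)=6616217/ 1120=5907.34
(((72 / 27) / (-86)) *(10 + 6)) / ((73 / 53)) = -0.36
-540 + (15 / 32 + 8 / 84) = -539.44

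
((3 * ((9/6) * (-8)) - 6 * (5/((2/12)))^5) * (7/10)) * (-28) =14288403528/5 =2857680705.60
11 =11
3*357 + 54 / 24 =4293 / 4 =1073.25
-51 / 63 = -17 / 21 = -0.81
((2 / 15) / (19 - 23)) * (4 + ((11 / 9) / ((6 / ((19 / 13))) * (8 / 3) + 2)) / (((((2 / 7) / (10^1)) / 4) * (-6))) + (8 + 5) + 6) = -34534 / 49815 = -0.69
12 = 12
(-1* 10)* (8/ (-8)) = 10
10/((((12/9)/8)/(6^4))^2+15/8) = 604661760/113374081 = 5.33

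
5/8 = 0.62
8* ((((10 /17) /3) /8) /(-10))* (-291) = 97 /17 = 5.71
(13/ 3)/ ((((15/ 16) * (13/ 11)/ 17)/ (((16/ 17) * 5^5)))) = 1760000/ 9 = 195555.56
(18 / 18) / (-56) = -1 / 56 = -0.02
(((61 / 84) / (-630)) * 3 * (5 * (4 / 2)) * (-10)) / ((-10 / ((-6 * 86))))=2623 / 147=17.84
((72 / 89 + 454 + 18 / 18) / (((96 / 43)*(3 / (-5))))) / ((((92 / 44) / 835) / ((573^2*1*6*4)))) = -1070781028124.61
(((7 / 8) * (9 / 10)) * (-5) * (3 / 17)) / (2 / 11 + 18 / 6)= -297 / 1360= -0.22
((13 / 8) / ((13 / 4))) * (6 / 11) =3 / 11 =0.27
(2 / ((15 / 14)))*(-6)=-56 / 5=-11.20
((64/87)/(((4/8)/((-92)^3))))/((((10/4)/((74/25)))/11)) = -162266120192/10875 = -14921022.55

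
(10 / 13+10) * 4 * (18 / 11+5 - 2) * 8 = 1597.76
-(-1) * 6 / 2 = 3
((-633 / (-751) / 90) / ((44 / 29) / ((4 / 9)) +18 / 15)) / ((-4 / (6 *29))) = -177451 / 2009676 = -0.09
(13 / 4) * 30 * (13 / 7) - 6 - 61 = 1597 / 14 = 114.07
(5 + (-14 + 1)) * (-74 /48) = 37 /3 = 12.33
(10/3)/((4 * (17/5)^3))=625/29478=0.02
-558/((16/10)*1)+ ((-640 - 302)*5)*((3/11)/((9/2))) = -27905/44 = -634.20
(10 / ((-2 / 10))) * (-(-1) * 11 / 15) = -110 / 3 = -36.67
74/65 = 1.14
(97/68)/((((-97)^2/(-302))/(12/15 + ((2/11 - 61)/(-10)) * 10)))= -511739/181390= -2.82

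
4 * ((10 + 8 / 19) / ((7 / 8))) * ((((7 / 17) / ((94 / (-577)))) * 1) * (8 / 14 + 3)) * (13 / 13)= -45698400 / 106267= -430.03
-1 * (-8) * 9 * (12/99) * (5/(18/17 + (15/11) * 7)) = 4.11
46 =46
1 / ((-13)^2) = 0.01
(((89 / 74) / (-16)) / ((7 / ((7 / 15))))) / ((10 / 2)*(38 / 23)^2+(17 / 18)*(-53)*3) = 47081 / 1282594640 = 0.00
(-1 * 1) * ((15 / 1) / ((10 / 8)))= -12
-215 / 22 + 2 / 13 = -2751 / 286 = -9.62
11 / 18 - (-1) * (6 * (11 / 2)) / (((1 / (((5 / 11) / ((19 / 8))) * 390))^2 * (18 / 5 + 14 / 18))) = 591373405157 / 14081166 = 41997.47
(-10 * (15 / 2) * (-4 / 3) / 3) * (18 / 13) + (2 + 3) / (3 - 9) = 3535 / 78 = 45.32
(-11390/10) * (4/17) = -268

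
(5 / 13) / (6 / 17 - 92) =-85 / 20254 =-0.00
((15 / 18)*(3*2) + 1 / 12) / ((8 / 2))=61 / 48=1.27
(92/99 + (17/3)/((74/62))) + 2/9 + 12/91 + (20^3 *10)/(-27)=-2956.93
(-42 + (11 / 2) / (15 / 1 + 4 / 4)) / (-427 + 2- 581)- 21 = -674699 / 32192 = -20.96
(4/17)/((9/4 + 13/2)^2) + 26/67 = 545738/1395275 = 0.39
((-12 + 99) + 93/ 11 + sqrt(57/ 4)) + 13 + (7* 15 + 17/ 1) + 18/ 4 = 238.73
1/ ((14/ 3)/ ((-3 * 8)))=-5.14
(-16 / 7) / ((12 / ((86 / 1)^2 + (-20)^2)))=-31184 / 21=-1484.95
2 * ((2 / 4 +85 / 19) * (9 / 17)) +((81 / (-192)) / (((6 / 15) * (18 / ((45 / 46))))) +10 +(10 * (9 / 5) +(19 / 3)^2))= 73.32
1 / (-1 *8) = -1 / 8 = -0.12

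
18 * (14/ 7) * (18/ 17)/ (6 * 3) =36/ 17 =2.12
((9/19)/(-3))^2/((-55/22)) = -18/1805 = -0.01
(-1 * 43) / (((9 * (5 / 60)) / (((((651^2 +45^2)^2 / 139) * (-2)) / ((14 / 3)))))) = 32053832015.90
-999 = -999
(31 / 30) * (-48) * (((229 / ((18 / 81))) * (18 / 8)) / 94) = -575019 / 470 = -1223.44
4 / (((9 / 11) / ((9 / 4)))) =11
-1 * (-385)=385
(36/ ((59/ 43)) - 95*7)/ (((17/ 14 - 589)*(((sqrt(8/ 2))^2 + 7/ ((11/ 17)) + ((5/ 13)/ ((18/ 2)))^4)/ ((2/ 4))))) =13943157489261/ 380246842186702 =0.04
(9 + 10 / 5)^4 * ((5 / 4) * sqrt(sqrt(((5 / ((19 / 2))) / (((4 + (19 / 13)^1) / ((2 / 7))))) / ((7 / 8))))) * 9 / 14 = 658845 * 130^(1 / 4) * 1349^(3 / 4) * sqrt(7) / 264404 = 4955.18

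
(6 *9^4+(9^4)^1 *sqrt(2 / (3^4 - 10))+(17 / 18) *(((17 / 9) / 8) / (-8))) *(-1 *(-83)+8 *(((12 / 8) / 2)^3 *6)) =2709693 *sqrt(142) / 284+168564462787 / 41472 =4178232.81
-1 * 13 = -13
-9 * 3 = -27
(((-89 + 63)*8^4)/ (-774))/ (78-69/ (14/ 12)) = 93184/ 12771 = 7.30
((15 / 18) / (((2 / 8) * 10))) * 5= 5 / 3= 1.67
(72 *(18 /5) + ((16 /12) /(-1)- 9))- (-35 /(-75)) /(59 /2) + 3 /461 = 33843356 /135995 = 248.86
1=1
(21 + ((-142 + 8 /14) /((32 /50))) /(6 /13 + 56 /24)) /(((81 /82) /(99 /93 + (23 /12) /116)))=-225969015523 /3555897408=-63.55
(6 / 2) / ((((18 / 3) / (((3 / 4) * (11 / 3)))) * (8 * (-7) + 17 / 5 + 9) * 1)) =-55 / 1744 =-0.03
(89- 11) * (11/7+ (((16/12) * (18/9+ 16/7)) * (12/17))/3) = 27066/119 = 227.45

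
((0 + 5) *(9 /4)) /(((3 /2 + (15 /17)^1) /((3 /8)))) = 1.77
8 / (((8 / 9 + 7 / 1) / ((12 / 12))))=72 / 71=1.01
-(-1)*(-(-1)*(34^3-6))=39298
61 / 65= 0.94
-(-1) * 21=21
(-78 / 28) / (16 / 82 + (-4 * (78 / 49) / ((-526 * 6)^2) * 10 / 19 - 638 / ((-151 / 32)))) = -6663613566519 / 323886795488146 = -0.02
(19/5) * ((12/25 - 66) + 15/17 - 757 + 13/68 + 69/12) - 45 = -6682374/2125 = -3144.65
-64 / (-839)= 64 / 839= 0.08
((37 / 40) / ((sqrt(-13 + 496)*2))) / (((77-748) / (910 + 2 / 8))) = -12247*sqrt(483) / 9428160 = -0.03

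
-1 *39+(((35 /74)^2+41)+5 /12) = 10844 /4107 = 2.64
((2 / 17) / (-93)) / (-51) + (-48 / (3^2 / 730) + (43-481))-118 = -358754194 / 80631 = -4449.33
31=31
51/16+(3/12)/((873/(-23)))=44431/13968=3.18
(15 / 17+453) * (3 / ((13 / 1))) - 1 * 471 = -80943 / 221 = -366.26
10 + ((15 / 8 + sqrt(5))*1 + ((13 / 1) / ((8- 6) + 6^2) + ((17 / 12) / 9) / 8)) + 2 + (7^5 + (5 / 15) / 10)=sqrt(5) + 1380689851 / 82080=16823.51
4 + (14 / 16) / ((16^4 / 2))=4.00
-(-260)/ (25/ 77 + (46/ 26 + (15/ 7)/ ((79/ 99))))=20560540/ 377939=54.40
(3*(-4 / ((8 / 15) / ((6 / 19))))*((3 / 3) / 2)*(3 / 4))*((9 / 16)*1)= -3645 / 2432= -1.50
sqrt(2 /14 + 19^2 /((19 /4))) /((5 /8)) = 8 *sqrt(3731) /35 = 13.96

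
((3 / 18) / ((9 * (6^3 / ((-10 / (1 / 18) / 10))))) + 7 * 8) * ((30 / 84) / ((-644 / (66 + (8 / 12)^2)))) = -2358655 / 1143072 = -2.06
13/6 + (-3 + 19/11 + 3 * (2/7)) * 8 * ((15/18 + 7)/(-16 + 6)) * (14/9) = 18467/2970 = 6.22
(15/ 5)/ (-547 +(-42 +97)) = -1/ 164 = -0.01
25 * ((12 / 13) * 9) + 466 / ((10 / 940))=572152 / 13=44011.69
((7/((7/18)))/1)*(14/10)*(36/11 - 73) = -96642/55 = -1757.13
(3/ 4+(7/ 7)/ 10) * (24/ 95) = 102/ 475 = 0.21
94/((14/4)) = 26.86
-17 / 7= -2.43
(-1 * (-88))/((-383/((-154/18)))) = 6776/3447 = 1.97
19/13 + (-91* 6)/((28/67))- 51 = -35257/26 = -1356.04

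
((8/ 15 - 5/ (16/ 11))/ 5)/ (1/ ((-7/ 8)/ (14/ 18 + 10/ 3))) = 14637/ 118400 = 0.12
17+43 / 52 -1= 875 / 52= 16.83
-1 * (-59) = 59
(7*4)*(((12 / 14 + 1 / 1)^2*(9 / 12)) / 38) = 507 / 266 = 1.91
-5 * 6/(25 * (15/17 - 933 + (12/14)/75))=1785/1386508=0.00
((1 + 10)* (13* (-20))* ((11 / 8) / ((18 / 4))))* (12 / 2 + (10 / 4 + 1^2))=-149435 / 18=-8301.94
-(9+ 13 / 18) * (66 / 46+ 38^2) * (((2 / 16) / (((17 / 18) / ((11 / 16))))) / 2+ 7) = -89193841625 / 900864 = -99009.22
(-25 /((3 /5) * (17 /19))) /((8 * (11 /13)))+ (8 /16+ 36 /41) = -1012303 /184008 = -5.50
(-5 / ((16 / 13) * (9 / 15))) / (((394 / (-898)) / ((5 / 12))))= 729625 / 113472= 6.43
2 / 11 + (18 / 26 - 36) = -5023 / 143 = -35.13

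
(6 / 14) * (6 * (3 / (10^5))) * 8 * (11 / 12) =99 / 175000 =0.00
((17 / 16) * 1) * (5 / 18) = 85 / 288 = 0.30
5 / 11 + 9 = 104 / 11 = 9.45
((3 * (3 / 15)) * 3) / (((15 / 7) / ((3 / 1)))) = 63 / 25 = 2.52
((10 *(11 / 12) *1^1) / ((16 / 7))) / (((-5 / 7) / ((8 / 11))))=-49 / 12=-4.08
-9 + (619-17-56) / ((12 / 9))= 801 / 2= 400.50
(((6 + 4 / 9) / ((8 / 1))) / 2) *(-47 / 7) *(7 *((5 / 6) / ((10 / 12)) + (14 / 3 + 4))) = -183.00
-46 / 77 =-0.60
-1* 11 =-11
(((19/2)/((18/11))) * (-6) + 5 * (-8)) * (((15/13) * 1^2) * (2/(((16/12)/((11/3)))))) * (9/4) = -222255/208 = -1068.53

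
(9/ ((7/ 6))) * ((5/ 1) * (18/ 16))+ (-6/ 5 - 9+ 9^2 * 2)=27327/ 140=195.19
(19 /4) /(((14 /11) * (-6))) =-209 /336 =-0.62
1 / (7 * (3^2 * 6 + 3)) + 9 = 3592 / 399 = 9.00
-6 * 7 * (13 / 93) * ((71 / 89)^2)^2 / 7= -660703706 / 1945009471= -0.34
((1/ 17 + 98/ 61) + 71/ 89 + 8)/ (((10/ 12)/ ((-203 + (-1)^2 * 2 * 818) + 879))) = 787989984/ 27145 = 29028.92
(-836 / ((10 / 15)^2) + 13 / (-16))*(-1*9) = 270981 / 16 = 16936.31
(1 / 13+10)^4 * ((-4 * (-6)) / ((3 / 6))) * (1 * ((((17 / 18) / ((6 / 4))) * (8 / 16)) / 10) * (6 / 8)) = 5006498657 / 428415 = 11686.10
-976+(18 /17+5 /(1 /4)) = -16234 /17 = -954.94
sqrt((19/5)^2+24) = 6.20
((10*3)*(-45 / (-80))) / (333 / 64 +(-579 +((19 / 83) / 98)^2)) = -17863728120 / 607416371771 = -0.03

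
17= 17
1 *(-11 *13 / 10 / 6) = -143 / 60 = -2.38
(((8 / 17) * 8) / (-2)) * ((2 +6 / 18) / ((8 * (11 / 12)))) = -0.60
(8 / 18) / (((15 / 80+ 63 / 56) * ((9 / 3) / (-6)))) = -128 / 189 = -0.68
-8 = -8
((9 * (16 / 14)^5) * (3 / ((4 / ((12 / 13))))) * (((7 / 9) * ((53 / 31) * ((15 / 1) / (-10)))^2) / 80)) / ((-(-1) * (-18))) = -6471936 / 149978465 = -0.04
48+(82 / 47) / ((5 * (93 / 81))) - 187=-1010401 / 7285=-138.70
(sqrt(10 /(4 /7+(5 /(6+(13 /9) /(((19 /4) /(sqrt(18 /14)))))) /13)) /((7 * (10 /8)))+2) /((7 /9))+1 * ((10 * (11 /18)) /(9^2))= 72 * sqrt(11830 * sqrt(7)+544635) /(245 * sqrt(2704 * sqrt(7)+138453))+13507 /5103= 3.23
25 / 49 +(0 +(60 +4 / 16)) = 11909 / 196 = 60.76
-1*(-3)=3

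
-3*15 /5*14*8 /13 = -1008 /13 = -77.54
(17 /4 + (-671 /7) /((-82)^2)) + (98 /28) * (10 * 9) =3756447 /11767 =319.24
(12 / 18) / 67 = 2 / 201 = 0.01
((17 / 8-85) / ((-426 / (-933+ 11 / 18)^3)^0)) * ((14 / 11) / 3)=-1547 / 44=-35.16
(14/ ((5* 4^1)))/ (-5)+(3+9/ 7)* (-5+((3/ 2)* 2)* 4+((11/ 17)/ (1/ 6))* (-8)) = -614333/ 5950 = -103.25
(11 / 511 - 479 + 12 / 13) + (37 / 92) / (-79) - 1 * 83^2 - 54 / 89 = -31659144846243 / 4297037836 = -7367.67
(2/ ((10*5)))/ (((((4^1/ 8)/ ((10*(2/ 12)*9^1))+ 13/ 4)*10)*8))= 3/ 19700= 0.00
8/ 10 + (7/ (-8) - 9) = -363/ 40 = -9.08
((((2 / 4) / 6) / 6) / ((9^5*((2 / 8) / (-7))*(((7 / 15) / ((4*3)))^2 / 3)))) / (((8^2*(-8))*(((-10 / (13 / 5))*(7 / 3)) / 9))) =-13 / 508032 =-0.00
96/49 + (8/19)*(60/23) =65472/21413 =3.06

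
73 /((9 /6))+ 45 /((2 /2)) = 281 /3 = 93.67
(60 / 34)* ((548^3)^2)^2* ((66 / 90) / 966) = 982569626232127295731091400000.00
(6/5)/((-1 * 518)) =-3/1295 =-0.00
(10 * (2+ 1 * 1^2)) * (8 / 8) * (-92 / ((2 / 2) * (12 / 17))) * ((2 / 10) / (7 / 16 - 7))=12512 / 105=119.16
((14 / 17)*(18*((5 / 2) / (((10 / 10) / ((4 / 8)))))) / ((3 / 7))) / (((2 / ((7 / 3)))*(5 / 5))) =1715 / 34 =50.44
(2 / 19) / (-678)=-1 / 6441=-0.00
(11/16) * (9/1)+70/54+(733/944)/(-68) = 7.47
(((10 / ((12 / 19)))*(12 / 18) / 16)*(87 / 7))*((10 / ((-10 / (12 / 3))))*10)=-13775 / 42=-327.98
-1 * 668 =-668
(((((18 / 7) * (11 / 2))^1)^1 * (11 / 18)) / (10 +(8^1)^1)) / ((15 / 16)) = 484 / 945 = 0.51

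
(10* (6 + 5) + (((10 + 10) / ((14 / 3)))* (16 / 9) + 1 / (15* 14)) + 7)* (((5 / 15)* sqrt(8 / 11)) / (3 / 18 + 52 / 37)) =1936654* sqrt(22) / 403095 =22.53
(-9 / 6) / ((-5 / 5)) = 3 / 2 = 1.50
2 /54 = 1 /27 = 0.04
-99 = -99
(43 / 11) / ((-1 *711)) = -43 / 7821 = -0.01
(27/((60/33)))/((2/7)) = 2079/40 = 51.98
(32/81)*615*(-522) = -380480/3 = -126826.67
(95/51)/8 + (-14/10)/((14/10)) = -313/408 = -0.77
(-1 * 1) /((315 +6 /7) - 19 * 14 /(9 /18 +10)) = -21 /6101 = -0.00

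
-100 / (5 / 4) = -80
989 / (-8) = -989 / 8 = -123.62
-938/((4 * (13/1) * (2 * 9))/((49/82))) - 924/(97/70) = -2484388837/3722472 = -667.40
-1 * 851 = -851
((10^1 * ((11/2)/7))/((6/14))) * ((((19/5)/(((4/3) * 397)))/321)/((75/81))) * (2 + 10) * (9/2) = 50787/2123950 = 0.02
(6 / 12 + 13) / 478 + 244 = 233291 / 956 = 244.03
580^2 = 336400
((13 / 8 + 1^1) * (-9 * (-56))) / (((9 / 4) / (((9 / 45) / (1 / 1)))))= 588 / 5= 117.60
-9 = -9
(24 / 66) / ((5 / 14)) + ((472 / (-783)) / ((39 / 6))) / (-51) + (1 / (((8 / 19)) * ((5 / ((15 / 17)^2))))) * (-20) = -6189825229 / 970771230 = -6.38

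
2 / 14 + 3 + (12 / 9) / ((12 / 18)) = 36 / 7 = 5.14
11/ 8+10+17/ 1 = 227/ 8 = 28.38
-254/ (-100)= 127/ 50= 2.54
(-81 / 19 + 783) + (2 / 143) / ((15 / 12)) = 778.75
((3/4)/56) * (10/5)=3/112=0.03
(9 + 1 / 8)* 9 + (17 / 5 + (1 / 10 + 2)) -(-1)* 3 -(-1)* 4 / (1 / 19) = 1333 / 8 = 166.62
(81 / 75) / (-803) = -27 / 20075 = -0.00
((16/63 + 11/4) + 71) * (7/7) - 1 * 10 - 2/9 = 16073/252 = 63.78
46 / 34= 23 / 17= 1.35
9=9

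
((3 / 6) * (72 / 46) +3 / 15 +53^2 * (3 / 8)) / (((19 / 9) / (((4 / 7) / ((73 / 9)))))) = 78570729 / 2233070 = 35.19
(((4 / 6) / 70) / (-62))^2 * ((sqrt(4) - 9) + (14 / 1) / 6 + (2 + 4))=1 / 31785075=0.00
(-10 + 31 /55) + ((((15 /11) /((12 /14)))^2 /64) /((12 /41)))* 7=-15780173 /1858560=-8.49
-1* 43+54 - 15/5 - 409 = -401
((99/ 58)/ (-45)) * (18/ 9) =-11/ 145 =-0.08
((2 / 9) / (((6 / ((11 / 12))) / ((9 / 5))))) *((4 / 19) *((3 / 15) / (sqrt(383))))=11 *sqrt(383) / 1637325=0.00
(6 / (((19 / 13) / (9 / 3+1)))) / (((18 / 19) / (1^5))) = 52 / 3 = 17.33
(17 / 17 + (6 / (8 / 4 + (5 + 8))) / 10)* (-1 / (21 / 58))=-1508 / 525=-2.87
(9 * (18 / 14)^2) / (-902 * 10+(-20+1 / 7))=-81 / 49217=-0.00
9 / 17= 0.53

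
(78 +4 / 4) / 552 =79 / 552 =0.14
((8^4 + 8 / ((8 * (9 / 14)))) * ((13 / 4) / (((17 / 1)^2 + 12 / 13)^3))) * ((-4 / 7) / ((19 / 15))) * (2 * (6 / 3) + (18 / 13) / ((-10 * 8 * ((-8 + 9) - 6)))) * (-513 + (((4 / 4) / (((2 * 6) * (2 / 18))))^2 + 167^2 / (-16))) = 271738526964931 / 122071212788520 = 2.23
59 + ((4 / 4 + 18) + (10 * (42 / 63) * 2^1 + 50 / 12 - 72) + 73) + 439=535.50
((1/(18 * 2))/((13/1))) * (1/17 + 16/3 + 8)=683/23868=0.03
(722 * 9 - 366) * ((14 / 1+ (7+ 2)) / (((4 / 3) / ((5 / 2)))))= 264442.50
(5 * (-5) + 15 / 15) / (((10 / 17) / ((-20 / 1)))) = 816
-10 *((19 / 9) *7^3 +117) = -75700 / 9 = -8411.11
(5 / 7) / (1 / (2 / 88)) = 5 / 308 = 0.02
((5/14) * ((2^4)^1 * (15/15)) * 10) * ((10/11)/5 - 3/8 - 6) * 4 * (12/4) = -327000/77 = -4246.75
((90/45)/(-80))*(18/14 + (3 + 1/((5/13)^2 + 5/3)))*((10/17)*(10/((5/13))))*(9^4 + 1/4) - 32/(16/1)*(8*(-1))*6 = -2108698185/175168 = -12038.15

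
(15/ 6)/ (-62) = -0.04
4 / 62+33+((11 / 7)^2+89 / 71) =3967487 / 107849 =36.79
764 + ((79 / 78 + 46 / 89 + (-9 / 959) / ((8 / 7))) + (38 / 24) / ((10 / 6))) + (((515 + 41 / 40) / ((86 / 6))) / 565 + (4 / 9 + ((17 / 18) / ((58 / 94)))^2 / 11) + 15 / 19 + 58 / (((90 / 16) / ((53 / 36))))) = 214694010574848718036 / 274137302254218975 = 783.16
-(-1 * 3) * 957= 2871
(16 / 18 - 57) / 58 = -505 / 522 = -0.97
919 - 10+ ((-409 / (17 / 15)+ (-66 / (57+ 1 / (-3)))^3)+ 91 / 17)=338929826 / 614125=551.89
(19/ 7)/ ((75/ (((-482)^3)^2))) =453812576154011.92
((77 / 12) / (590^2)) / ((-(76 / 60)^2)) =-0.00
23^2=529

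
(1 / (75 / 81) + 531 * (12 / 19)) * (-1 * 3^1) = -479439 / 475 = -1009.35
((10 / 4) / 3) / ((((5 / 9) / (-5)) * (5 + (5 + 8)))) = -0.42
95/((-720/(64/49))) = -76/441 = -0.17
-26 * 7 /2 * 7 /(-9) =637 /9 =70.78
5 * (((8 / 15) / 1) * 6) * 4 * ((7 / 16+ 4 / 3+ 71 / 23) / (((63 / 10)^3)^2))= 21452000000 / 4314121652421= 0.00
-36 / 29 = -1.24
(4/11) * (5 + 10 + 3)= 6.55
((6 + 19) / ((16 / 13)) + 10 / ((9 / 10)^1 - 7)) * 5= 93.37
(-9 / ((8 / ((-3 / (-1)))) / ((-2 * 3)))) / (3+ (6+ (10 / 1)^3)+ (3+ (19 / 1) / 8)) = 54 / 2705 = 0.02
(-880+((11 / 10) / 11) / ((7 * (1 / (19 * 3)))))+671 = -14573 / 70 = -208.19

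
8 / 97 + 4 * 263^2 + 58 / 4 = 53677973 / 194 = 276690.58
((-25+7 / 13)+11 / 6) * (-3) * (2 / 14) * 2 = 1765 / 91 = 19.40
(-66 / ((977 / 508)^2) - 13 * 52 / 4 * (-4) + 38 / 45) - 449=9020335757 / 42953805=210.00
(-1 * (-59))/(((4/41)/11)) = 26609/4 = 6652.25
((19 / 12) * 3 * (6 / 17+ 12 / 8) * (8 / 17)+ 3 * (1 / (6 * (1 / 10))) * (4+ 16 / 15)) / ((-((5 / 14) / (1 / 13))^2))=-1001756 / 732615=-1.37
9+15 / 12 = 41 / 4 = 10.25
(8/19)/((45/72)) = 64/95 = 0.67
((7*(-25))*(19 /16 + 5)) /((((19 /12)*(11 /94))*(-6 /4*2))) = 74025 /38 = 1948.03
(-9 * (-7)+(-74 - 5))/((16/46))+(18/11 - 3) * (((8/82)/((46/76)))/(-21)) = -3339346/72611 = -45.99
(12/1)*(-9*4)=-432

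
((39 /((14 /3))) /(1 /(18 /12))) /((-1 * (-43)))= 351 /1204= 0.29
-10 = -10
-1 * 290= -290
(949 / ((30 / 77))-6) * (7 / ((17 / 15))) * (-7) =-3571757 / 34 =-105051.68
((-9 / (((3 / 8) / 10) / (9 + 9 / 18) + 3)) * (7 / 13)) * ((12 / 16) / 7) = -1710 / 9893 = -0.17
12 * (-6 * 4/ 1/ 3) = -96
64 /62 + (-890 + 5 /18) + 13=-488635 /558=-875.69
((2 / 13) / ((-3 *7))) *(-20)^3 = 16000 / 273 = 58.61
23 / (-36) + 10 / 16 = -1 / 72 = -0.01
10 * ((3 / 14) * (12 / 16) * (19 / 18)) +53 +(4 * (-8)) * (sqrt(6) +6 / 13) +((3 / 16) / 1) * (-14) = 6789 / 182-32 * sqrt(6) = -41.08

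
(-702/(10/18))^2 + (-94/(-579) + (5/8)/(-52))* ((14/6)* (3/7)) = 9614599060361/6021600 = 1596685.11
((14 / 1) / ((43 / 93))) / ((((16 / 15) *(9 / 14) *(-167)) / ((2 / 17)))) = -7595 / 244154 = -0.03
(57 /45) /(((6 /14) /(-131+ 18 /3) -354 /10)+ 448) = 3325 /1083066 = 0.00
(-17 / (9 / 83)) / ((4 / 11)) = -15521 / 36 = -431.14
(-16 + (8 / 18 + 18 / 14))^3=-726572699 / 250047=-2905.74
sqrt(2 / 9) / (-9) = -sqrt(2) / 27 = -0.05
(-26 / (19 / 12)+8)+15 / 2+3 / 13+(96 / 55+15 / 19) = 50119 / 27170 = 1.84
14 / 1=14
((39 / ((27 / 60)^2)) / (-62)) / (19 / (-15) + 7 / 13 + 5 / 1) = -169000 / 232407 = -0.73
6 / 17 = 0.35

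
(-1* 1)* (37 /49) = -37 /49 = -0.76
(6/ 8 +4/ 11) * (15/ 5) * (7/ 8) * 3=3087/ 352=8.77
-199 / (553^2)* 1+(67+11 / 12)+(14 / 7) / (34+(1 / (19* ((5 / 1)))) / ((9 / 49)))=7263660265373 / 106858227252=67.97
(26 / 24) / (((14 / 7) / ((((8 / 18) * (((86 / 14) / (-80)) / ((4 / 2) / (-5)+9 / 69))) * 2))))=12857 / 93744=0.14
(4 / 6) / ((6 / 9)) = 1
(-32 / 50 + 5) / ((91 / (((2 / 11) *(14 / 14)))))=0.01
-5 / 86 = -0.06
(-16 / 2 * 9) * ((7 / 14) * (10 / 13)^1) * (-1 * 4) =1440 / 13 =110.77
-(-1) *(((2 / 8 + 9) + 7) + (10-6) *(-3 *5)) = -175 / 4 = -43.75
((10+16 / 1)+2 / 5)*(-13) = -1716 / 5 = -343.20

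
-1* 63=-63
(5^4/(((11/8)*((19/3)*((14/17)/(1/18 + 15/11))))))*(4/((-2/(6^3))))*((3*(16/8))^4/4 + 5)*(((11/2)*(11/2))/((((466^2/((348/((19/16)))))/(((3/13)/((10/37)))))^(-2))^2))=-149243255602431382989574050328211328125/494762046407520768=-301646532279689369079.90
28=28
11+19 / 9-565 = -4967 / 9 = -551.89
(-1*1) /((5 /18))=-18 /5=-3.60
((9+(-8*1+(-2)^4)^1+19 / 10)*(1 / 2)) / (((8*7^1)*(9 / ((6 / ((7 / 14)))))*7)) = 9 / 280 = 0.03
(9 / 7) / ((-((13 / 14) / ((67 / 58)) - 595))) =603 / 278678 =0.00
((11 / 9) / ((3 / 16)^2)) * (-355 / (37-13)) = -124960 / 243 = -514.24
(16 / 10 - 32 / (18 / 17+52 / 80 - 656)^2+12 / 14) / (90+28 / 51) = 36174632371811 / 1333124419975005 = 0.03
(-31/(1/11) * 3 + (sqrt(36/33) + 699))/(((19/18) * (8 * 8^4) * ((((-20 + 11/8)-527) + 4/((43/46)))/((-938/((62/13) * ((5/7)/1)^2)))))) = -9365010291/1403972441600 + 115617411 * sqrt(33)/30887393715200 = -0.01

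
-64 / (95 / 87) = -5568 / 95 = -58.61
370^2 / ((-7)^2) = 136900 / 49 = 2793.88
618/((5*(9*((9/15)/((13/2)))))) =148.78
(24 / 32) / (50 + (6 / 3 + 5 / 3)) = 9 / 644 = 0.01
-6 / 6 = -1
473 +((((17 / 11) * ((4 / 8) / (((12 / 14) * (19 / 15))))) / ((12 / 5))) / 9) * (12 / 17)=3559027 / 7524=473.02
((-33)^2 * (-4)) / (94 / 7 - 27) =30492 / 95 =320.97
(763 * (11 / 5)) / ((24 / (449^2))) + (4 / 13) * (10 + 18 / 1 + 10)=14100321.63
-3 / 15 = -1 / 5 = -0.20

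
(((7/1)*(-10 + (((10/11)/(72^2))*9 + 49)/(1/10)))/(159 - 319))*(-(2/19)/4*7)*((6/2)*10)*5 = 186284525/321024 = 580.28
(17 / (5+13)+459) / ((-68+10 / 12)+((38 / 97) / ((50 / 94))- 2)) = -20076575 / 2986977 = -6.72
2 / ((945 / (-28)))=-8 / 135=-0.06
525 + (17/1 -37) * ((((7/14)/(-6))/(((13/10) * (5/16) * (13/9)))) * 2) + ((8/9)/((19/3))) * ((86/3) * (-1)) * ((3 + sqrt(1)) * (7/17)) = 257458679/491283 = 524.05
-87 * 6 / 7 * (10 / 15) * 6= -2088 / 7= -298.29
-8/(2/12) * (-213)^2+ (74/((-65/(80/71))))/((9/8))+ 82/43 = -777880630234/357201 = -2177711.23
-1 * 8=-8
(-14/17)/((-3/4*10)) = 28/255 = 0.11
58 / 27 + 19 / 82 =5269 / 2214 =2.38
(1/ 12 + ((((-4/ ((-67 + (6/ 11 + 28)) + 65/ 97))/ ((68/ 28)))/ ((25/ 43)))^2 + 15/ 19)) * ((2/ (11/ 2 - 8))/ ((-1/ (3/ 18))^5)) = 3674971740495067/ 40664352596229900000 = 0.00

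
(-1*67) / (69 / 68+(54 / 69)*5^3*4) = -104788 / 613587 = -0.17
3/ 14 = 0.21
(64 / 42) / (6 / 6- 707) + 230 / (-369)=-570298 / 911799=-0.63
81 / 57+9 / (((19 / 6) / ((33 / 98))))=2214 / 931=2.38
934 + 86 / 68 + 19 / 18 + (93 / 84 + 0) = 4015939 / 4284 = 937.43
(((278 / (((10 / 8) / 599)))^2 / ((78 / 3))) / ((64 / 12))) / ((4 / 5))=20797182363 / 130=159978325.87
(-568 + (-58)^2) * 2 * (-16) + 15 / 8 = -715761 / 8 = -89470.12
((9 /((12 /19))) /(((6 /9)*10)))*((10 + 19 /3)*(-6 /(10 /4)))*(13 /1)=-108927 /100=-1089.27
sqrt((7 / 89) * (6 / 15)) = sqrt(6230) / 445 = 0.18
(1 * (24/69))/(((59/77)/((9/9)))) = 0.45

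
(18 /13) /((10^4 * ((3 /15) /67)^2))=40401 /2600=15.54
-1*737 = -737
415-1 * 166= 249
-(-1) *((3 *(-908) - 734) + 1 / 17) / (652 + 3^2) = -58785 / 11237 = -5.23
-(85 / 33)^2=-7225 / 1089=-6.63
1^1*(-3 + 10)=7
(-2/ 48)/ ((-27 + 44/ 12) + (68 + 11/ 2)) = -1/ 1204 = -0.00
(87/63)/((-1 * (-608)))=29/12768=0.00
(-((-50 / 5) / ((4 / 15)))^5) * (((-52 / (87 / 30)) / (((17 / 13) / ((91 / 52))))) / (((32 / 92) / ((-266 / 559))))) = 3302913427734375 / 1356736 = 2434455507.73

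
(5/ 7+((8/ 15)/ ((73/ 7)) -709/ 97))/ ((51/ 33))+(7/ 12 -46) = -2510268259/ 50558340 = -49.65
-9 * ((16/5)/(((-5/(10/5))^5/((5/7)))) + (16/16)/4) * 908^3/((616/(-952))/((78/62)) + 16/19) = -420691947880705488/90321875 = -4657697239.80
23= 23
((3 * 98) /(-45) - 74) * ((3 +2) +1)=-483.20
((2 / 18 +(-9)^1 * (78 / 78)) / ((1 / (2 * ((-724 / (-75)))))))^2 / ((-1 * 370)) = -268378112 / 3371625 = -79.60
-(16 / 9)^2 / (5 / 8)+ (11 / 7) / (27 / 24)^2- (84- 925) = 2373419 / 2835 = 837.18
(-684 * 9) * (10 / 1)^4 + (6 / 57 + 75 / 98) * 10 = -57312351895 / 931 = -61559991.29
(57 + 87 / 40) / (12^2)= 263 / 640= 0.41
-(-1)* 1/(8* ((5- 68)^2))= 1/31752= 0.00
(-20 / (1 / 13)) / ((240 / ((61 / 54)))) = -793 / 648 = -1.22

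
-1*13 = -13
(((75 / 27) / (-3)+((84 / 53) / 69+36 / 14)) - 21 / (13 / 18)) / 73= -82090585 / 218641059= -0.38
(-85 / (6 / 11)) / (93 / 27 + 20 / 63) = -6545 / 158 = -41.42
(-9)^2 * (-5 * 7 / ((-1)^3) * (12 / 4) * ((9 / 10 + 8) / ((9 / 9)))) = 151389 / 2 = 75694.50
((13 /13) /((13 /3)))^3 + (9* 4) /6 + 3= 19800 /2197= 9.01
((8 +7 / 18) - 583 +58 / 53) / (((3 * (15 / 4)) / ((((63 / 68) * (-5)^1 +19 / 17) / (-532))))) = -26153053 / 77651784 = -0.34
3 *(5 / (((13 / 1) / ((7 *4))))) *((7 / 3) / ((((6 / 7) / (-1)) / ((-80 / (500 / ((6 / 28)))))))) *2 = 392 / 65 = 6.03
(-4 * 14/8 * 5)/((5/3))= -21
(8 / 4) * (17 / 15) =34 / 15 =2.27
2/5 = 0.40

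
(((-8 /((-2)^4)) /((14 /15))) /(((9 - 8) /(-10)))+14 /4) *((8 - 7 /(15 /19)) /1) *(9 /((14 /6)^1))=-7254 /245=-29.61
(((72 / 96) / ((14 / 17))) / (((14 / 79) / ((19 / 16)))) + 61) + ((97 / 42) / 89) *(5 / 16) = 224770405 / 3349248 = 67.11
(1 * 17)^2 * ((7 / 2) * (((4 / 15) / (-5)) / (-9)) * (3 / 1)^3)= 4046 / 25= 161.84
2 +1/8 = 17/8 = 2.12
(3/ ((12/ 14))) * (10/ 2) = 35/ 2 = 17.50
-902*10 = -9020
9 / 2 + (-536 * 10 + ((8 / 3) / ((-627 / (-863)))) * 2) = -20119775 / 3762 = -5348.16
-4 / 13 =-0.31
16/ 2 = 8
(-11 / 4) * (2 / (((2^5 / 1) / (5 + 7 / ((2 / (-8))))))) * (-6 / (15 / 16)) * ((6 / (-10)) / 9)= 253 / 150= 1.69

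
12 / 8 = 3 / 2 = 1.50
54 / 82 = 0.66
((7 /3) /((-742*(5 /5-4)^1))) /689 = 0.00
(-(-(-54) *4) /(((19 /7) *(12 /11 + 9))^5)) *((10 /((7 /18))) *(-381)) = 23572223172960 /171702502583743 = 0.14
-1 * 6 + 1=-5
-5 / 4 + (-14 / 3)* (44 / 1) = -2479 / 12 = -206.58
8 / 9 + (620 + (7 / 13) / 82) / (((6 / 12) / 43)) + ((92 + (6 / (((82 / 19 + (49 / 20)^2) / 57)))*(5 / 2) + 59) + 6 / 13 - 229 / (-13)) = 20153021673425 / 376175943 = 53573.39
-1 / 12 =-0.08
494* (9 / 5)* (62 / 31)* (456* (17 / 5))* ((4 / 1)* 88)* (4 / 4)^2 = 24263635968 / 25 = 970545438.72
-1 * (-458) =458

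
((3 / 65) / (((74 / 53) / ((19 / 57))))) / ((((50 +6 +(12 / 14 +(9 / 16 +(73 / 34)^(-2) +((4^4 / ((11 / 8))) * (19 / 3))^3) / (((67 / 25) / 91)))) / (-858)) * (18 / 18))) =-0.00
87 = 87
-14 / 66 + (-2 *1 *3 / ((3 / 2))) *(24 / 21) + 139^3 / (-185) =-620582414 / 42735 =-14521.64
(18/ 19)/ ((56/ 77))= 99/ 76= 1.30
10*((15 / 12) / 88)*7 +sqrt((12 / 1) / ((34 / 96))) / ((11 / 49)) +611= 1176*sqrt(17) / 187 +107711 / 176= 637.92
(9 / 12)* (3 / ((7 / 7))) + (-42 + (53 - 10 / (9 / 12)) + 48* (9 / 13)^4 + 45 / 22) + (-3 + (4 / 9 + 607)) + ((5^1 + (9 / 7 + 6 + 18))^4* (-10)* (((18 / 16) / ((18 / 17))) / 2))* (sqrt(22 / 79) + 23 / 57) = -10731054160* sqrt(1738) / 189679 - 930183971018220805 / 515958006564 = -4161394.77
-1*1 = -1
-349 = -349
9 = 9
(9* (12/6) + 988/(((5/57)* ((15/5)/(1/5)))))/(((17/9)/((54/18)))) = 518994/425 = 1221.16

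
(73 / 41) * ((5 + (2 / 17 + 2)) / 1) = 8833 / 697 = 12.67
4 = 4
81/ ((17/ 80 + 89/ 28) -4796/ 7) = -45360/ 381781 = -0.12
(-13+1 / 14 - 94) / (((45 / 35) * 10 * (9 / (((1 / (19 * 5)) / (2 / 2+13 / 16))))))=-0.01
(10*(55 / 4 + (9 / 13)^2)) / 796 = 0.18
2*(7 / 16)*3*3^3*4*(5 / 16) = 2835 / 32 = 88.59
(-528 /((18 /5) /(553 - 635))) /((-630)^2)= 1804 /59535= 0.03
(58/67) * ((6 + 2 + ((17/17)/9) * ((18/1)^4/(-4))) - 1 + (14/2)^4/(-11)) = -1995200/737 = -2707.19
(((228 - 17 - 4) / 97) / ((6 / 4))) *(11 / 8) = 759 / 388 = 1.96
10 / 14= 5 / 7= 0.71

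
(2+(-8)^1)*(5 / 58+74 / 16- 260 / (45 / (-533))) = -6439949 / 348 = -18505.60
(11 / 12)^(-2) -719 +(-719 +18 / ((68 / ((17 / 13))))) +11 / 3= -13522739 / 9438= -1432.80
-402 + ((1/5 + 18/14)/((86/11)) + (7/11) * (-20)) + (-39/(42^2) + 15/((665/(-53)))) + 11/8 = -21897305783/52843560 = -414.38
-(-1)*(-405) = -405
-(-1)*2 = 2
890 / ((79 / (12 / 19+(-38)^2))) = 24428720 / 1501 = 16274.96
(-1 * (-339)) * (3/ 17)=1017/ 17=59.82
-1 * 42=-42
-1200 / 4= -300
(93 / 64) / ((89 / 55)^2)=281325 / 506944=0.55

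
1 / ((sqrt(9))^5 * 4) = 1 / 972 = 0.00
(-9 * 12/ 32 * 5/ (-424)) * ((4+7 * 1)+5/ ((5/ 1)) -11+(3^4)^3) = 35872335/ 1696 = 21151.14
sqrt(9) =3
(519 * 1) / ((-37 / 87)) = -1220.35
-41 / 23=-1.78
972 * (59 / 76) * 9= 129033 / 19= 6791.21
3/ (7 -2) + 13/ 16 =113/ 80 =1.41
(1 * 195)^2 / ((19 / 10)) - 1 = 380231 / 19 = 20012.16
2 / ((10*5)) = 1 / 25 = 0.04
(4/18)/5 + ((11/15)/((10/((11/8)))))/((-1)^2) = 523/3600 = 0.15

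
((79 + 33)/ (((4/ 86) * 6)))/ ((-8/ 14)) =-2107/ 3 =-702.33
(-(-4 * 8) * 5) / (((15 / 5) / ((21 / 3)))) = 373.33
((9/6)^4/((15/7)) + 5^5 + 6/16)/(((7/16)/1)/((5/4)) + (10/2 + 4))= 250219/748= 334.52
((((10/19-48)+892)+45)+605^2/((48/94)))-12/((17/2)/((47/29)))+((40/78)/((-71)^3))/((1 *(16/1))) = 250232375712753519/348665443048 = 717686.20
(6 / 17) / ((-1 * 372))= -1 / 1054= -0.00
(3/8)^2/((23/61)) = 549/1472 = 0.37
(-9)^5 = -59049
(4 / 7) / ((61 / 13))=52 / 427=0.12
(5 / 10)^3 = 1 / 8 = 0.12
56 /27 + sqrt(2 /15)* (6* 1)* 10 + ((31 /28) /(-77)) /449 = 54209627 /26137188 + 4* sqrt(30) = 23.98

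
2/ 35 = 0.06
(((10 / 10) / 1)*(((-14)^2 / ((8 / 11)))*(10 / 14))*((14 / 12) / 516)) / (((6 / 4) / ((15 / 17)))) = 0.26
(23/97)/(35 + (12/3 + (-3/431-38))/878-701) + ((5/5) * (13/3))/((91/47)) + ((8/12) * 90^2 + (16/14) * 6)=2777070468455821/513407608665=5409.09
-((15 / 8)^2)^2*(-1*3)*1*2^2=151875 / 1024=148.32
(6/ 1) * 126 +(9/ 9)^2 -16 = 741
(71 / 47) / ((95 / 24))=1704 / 4465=0.38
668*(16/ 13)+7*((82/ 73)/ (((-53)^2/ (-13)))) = 2191552210/ 2665741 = 822.12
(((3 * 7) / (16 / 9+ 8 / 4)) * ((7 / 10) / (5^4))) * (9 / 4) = 11907 / 850000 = 0.01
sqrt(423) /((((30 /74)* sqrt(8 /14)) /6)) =111* sqrt(329) /5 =402.67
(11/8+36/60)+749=30039/40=750.98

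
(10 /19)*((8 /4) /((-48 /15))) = -25 /76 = -0.33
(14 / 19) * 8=112 / 19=5.89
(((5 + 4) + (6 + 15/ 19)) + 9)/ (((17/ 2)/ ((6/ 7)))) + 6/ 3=10174/ 2261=4.50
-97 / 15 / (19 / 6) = -2.04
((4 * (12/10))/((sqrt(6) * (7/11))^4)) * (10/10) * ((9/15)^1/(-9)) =-29282/540225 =-0.05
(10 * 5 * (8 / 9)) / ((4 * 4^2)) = 25 / 36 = 0.69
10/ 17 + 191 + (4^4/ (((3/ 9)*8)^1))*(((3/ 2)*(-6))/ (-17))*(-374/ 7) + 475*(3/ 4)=-1031773/ 476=-2167.59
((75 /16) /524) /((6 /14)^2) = 1225 /25152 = 0.05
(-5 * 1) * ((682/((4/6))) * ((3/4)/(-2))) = 15345/8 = 1918.12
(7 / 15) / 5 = 7 / 75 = 0.09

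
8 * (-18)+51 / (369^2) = -6535711 / 45387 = -144.00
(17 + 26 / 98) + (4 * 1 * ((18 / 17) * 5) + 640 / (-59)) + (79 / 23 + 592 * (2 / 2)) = 704260259 / 1130381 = 623.03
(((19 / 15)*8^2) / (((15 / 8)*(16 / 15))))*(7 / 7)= 608 / 15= 40.53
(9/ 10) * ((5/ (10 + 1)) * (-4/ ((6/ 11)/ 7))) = -21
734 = 734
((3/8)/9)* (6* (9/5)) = 9/20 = 0.45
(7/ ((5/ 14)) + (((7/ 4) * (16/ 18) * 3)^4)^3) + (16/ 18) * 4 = 283469623405538/ 2657205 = 106679621.41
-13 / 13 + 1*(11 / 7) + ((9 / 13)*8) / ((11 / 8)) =4604 / 1001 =4.60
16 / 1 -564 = -548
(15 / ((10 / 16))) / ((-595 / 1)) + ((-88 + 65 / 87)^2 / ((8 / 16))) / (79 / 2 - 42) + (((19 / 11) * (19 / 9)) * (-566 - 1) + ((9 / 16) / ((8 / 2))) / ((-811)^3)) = -13796736204140555337193 / 1691183344015408320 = -8158.04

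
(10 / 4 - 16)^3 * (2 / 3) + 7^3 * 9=5787 / 4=1446.75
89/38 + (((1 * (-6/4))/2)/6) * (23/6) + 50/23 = 84677/20976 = 4.04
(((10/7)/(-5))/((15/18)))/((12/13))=-13/35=-0.37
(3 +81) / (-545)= -84 / 545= -0.15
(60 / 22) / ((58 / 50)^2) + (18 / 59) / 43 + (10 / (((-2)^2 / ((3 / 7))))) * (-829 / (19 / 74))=-10791982859121 / 3121481671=-3457.33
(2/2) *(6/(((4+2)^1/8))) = 8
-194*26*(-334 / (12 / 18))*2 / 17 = 5054088 / 17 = 297299.29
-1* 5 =-5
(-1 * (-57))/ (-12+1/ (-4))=-228/ 49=-4.65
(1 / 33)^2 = 1 / 1089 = 0.00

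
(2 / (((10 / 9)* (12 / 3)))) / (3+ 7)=9 / 200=0.04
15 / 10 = 1.50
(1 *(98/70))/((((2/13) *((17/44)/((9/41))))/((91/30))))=15.68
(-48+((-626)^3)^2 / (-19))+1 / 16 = -962866289156324589 / 304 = -3167323319593172.99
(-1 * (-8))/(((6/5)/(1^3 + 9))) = 200/3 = 66.67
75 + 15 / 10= 153 / 2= 76.50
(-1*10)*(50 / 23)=-500 / 23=-21.74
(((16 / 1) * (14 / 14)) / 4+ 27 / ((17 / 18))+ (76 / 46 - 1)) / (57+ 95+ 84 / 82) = 532877 / 2453134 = 0.22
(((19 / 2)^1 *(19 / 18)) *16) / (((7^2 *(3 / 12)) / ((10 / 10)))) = 5776 / 441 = 13.10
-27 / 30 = -9 / 10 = -0.90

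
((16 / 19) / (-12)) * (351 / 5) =-468 / 95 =-4.93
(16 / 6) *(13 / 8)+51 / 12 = 103 / 12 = 8.58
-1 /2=-0.50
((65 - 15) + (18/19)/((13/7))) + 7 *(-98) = -635.49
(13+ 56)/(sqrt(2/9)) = 146.37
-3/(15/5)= -1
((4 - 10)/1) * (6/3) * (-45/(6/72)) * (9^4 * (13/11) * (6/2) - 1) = 1658024640/11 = 150729512.73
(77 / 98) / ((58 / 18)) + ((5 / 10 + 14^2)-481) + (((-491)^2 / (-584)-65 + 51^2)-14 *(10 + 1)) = 199752285 / 118552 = 1684.93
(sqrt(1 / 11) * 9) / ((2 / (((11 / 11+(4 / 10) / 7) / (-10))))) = -333 * sqrt(11) / 7700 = -0.14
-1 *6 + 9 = 3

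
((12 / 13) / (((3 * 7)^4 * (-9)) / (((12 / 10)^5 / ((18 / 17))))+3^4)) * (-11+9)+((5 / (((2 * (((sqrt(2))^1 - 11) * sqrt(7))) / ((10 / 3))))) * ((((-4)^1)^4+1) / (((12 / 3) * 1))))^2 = 454086875 * sqrt(2) / 7137144+495210310587742507 / 1392171551302896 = 445.69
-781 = -781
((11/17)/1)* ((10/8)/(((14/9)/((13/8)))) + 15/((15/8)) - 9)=1507/7616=0.20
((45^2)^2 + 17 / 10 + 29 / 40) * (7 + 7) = 1148175679 / 20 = 57408783.95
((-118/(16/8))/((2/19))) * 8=-4484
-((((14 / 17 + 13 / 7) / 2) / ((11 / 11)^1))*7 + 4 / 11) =-9.75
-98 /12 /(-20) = 49 /120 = 0.41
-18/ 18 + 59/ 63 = -4/ 63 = -0.06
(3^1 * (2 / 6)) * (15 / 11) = 15 / 11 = 1.36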